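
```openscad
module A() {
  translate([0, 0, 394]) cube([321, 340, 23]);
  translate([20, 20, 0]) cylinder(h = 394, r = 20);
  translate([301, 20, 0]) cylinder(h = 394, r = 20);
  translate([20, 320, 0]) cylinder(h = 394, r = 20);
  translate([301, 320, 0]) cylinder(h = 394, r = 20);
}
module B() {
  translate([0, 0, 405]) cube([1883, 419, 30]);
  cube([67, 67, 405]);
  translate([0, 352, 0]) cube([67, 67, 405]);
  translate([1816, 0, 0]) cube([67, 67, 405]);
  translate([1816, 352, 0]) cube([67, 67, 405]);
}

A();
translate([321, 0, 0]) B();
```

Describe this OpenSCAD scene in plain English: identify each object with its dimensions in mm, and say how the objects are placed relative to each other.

A is a four-legged stool. The seat is a 321×340×23 mm slab whose top surface is at z = 417 mm; four round legs, each 40 mm in diameter, run from the floor (z = 0) to the underside of the seat, each leg's axis is inset half a diameter from the nearest pair of seat edges (so the leg's bounding box is flush with the corner).

B is a long wooden bench with a 1883 mm (x) × 419 mm (y) seat, 30 mm thick, its top surface 435 mm above the floor. Four 67 mm square legs at the seat corners, flush with the edges, run from z = 0 to the seat underside.

The bench is against the stool's +x side, with their −y faces flush.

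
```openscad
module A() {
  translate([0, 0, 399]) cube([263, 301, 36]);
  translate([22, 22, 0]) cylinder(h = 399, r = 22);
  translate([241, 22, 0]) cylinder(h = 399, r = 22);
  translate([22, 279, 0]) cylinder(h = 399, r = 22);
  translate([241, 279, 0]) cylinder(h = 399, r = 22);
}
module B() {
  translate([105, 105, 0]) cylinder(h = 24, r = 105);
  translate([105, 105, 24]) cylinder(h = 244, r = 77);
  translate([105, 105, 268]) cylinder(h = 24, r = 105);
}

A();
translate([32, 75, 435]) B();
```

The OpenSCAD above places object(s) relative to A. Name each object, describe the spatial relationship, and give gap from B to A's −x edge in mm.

A is a stool. B is a spool. The spool is on top of the stool. The gap from the spool to the stool's −x edge is 32 mm.

The spool's min-x is at 32; the stool's min-x is 0; gap = 32 mm.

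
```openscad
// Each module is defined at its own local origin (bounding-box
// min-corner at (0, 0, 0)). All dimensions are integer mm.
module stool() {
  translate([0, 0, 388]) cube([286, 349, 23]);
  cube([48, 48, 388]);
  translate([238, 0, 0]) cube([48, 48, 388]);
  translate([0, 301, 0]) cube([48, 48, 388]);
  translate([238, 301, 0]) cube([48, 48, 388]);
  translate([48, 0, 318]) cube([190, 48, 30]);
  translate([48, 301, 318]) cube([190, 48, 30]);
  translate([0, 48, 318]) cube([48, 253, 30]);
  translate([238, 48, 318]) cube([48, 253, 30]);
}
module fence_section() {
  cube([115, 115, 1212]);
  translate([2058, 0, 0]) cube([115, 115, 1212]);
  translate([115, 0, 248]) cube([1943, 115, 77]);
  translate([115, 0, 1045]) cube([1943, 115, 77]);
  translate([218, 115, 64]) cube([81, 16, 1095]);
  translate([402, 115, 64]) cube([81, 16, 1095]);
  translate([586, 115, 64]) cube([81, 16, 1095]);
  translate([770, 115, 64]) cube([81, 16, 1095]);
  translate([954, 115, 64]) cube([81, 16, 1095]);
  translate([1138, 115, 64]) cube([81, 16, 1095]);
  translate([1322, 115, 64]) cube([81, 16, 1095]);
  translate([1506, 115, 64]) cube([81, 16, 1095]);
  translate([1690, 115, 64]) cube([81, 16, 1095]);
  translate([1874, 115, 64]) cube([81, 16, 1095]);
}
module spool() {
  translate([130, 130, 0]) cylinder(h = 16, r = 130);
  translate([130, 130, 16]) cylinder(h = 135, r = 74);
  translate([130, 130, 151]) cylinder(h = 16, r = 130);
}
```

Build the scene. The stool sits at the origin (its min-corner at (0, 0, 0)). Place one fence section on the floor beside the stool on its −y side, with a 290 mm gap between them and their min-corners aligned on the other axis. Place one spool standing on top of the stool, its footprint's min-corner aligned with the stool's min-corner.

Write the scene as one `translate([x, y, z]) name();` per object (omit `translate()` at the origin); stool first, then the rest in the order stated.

stool();
translate([0, -421, 0]) fence_section();
translate([0, 0, 411]) spool();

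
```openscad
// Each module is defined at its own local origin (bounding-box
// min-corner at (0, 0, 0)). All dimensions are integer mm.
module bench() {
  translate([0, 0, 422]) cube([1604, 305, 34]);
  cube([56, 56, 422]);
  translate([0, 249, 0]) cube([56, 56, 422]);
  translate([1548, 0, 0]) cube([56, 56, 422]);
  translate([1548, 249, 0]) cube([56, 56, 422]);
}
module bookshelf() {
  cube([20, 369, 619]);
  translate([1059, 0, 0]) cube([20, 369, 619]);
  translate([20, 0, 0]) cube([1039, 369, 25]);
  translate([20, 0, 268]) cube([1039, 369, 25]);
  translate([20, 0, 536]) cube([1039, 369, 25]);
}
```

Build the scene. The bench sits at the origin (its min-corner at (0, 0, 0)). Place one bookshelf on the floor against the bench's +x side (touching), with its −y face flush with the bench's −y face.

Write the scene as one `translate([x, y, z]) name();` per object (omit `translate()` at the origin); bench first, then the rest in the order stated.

bench();
translate([1604, 0, 0]) bookshelf();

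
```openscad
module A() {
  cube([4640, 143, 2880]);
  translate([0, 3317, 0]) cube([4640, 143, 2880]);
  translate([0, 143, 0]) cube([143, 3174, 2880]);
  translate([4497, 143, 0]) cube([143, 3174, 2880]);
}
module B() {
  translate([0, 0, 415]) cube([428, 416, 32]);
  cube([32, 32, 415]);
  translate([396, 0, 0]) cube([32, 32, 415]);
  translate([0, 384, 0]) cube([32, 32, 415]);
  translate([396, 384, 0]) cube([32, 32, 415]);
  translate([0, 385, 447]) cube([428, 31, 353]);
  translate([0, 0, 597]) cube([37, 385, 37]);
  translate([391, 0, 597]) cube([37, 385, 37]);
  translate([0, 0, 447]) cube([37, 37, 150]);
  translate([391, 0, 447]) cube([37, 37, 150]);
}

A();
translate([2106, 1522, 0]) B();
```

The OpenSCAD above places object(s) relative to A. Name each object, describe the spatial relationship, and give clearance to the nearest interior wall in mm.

Clearances: x = 1963, y = 1379; minimum 1379 mm.

A is a house frame. B is a chair. The chair sits inside the house frame, centred. The clearance to the nearest interior wall is 1379 mm.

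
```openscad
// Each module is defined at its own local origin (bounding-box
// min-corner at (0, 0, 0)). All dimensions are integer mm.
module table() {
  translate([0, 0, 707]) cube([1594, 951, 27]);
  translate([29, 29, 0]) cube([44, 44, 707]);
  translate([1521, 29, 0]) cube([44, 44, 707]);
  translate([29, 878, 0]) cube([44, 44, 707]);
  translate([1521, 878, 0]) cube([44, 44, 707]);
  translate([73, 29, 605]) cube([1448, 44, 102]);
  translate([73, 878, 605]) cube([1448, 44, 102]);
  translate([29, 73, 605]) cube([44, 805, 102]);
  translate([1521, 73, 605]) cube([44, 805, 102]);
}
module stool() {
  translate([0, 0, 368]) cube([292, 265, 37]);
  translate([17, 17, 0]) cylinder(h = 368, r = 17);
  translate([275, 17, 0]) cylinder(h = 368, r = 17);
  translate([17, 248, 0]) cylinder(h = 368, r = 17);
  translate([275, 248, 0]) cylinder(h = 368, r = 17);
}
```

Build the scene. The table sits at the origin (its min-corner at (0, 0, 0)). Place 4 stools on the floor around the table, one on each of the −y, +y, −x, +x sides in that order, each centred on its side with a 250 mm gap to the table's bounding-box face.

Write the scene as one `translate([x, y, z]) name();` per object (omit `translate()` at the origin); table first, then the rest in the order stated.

table();
translate([651, -515, 0]) stool();
translate([651, 1201, 0]) stool();
translate([-542, 343, 0]) stool();
translate([1844, 343, 0]) stool();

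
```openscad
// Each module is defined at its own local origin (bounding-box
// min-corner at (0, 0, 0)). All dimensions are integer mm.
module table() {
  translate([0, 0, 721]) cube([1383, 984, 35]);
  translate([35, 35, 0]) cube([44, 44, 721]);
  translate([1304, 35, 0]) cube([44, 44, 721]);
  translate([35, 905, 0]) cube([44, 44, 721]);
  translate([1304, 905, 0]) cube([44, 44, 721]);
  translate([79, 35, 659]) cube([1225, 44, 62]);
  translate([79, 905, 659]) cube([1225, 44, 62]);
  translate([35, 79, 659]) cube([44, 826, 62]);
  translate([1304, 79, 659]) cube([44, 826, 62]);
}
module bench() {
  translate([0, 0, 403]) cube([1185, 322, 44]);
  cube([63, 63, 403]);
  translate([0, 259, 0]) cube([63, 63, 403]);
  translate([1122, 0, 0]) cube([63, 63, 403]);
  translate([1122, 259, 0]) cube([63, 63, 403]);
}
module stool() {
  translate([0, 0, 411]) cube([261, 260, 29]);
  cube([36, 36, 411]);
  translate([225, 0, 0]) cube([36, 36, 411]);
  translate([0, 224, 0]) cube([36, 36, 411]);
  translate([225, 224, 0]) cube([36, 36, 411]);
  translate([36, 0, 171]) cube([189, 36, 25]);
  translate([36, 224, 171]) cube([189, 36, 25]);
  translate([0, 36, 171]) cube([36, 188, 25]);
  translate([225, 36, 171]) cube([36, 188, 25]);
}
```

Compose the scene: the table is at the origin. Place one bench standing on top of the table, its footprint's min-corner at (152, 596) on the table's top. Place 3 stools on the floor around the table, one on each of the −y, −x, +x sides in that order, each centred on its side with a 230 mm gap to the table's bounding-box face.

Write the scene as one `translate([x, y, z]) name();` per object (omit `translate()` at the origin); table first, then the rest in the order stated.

table();
translate([152, 596, 756]) bench();
translate([561, -490, 0]) stool();
translate([-491, 362, 0]) stool();
translate([1613, 362, 0]) stool();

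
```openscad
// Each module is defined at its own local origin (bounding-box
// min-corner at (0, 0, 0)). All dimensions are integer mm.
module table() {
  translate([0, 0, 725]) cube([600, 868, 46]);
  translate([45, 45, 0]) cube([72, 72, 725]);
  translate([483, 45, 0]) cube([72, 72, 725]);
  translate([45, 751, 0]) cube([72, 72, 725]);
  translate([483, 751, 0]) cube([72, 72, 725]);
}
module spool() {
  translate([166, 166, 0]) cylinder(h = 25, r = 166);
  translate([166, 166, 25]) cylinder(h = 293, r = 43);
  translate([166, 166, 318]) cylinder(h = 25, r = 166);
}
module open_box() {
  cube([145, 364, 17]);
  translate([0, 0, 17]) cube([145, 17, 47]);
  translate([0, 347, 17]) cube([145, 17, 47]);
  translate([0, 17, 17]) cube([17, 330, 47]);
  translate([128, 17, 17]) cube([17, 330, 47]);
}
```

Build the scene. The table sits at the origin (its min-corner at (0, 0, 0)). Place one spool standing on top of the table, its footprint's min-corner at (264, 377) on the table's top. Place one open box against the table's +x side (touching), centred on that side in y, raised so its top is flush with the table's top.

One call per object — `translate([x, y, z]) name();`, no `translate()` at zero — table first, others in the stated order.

table();
translate([264, 377, 771]) spool();
translate([600, 252, 707]) open_box();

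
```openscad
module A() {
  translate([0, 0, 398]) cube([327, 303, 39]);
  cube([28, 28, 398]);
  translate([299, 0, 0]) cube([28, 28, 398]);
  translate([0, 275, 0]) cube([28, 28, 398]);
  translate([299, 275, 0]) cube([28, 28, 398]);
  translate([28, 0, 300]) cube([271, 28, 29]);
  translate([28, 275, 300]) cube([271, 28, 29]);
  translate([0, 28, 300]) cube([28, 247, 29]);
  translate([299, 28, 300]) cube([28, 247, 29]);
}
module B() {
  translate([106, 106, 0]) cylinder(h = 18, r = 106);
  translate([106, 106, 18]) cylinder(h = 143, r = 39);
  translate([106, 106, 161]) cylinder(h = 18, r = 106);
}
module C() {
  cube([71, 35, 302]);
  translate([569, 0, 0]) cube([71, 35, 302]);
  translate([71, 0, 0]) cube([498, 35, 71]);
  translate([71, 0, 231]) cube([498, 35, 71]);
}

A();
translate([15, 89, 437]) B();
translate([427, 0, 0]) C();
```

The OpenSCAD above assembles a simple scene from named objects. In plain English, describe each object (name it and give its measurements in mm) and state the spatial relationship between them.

A is a simple wooden stool: a rectangular seat 327 mm (x) by 303 mm (y), 39 mm thick, top face at z = 437 mm, on four square legs, each 28×28 mm in cross-section. The legs rest on z = 0, each flush with a corner of the seat. Four stretchers, 28 mm wide and 29 mm tall, connect adjacent legs with their undersides at z = 300 mm, each running between the inner faces of the legs it joins and aligned with the legs' outer faces on the other axis.

B is a spool: two coaxial disc flanges of radius 106 mm and thickness 18 mm, joined by a core cylinder of radius 39 mm and height 143 mm. The lower flange rests on z = 0 and the three cylinders share a vertical axis.

C is a picture frame with a 498×160 mm rectangular opening (x by z) and a uniform 71 mm border on every side. Frame depth is 35 mm along y. It is built from two vertical stiles running the full outside height and two horizontal rails spanning the gap between the stiles.

The spool is on top of the stool. The picture frame is on the floor beside the stool on its +x side.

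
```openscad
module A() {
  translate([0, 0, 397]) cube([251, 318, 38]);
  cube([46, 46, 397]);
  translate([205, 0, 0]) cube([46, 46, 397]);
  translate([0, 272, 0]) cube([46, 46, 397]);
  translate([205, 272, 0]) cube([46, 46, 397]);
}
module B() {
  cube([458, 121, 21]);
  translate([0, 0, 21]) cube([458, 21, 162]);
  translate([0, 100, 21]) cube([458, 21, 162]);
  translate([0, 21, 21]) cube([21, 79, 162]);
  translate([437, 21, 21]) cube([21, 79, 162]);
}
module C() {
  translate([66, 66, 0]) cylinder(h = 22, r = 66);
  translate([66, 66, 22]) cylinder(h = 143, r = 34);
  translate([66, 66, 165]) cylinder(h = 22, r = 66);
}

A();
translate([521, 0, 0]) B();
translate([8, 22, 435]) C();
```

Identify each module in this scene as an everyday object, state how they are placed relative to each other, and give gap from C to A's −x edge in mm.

The spool's min-x is at 8; the stool's min-x is 0; gap = 8 mm.

A is a stool. B is an open box. C is a spool. The open box is on the floor beside the stool on its +x side. The spool is on top of the stool. The gap from the spool to the stool's −x edge is 8 mm.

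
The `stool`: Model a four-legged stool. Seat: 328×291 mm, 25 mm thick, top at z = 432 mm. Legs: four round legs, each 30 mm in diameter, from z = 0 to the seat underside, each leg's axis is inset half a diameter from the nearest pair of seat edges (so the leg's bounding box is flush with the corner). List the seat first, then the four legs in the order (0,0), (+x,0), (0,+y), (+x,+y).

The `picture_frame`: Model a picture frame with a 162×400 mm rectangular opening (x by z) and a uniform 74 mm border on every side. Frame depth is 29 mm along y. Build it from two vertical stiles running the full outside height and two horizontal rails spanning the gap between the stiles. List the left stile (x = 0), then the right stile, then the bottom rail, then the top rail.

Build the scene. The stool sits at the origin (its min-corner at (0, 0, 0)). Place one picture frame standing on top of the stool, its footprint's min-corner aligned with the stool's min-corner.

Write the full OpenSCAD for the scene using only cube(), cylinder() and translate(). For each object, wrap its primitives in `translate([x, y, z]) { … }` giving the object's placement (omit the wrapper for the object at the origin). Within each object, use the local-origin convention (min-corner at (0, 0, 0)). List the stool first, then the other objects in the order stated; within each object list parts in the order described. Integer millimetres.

translate([0, 0, 407]) cube([328, 291, 25]);
translate([15, 15, 0]) cylinder(h = 407, r = 15);
translate([313, 15, 0]) cylinder(h = 407, r = 15);
translate([15, 276, 0]) cylinder(h = 407, r = 15);
translate([313, 276, 0]) cylinder(h = 407, r = 15);
translate([0, 0, 432]) {
  cube([74, 29, 548]);
  translate([236, 0, 0]) cube([74, 29, 548]);
  translate([74, 0, 0]) cube([162, 29, 74]);
  translate([74, 0, 474]) cube([162, 29, 74]);
}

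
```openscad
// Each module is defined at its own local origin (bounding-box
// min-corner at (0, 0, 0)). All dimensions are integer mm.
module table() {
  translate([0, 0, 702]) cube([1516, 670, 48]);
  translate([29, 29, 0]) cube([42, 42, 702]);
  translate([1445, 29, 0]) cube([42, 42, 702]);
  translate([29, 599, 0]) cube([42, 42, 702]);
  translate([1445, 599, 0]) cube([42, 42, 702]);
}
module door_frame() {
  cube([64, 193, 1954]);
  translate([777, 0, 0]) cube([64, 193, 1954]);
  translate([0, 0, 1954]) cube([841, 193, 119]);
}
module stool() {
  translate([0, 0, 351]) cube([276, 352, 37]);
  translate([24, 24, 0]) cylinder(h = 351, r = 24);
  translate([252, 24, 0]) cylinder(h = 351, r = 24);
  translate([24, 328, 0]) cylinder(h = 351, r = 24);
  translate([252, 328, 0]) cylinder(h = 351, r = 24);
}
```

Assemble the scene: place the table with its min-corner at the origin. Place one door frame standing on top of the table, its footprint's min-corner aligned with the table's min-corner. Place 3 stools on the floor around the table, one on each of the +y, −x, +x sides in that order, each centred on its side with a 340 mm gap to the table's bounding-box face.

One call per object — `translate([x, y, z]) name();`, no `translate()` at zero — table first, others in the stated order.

table();
translate([0, 0, 750]) door_frame();
translate([620, 1010, 0]) stool();
translate([-616, 159, 0]) stool();
translate([1856, 159, 0]) stool();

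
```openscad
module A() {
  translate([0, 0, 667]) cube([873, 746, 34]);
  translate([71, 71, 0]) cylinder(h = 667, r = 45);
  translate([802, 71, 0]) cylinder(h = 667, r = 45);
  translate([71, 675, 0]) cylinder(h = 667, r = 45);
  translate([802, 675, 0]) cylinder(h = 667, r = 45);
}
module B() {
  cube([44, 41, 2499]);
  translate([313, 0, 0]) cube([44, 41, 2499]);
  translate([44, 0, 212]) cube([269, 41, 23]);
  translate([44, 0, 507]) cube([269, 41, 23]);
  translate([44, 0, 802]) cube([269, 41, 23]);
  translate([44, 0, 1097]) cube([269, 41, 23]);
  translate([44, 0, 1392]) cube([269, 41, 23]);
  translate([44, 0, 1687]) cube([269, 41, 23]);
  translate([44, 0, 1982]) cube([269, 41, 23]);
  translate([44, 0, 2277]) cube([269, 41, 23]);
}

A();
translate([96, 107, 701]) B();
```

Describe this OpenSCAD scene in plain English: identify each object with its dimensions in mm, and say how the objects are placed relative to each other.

A is a rectangular dining table. The top is 873×746×34 mm with its upper surface at z = 701 mm. It stands on four round legs of 90 mm diameter, each leg's bounding box inset 26 mm from the nearest pair of top edges, running from the floor to the underside of the top.

B is a straight ladder. Two 44×41 mm vertical rails, 2499 mm tall, stand 357 mm apart (outside-to-outside) with their front faces coplanar on the −y side. 8 rungs, each 41 mm deep and 23 mm tall, span between the inner faces of the rails, front faces flush with the rails. The lowest rung's underside is at z = 212 mm and rungs are spaced 295 mm apart (underside to underside).

The ladder is on top of the table.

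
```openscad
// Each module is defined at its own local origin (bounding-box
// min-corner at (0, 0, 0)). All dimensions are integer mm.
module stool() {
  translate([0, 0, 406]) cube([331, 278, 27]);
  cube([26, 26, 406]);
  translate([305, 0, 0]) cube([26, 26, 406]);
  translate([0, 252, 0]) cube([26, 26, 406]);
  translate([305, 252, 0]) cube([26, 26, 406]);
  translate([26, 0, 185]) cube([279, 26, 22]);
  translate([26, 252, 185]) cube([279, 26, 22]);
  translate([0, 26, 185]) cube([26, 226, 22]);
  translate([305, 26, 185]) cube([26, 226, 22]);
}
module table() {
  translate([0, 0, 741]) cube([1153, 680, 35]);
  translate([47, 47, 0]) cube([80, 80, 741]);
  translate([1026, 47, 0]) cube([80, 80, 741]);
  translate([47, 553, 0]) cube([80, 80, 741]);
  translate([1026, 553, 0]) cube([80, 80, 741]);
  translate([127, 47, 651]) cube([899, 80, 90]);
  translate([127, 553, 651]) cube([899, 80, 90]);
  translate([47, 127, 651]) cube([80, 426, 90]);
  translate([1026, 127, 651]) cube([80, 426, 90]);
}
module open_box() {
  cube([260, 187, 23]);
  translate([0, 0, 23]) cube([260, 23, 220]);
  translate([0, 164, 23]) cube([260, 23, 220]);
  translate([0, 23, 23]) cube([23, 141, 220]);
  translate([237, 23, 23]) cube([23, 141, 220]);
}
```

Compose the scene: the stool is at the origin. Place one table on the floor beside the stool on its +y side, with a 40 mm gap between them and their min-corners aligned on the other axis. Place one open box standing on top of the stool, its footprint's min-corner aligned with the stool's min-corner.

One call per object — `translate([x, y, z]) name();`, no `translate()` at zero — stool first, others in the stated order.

stool();
translate([0, 318, 0]) table();
translate([0, 0, 433]) open_box();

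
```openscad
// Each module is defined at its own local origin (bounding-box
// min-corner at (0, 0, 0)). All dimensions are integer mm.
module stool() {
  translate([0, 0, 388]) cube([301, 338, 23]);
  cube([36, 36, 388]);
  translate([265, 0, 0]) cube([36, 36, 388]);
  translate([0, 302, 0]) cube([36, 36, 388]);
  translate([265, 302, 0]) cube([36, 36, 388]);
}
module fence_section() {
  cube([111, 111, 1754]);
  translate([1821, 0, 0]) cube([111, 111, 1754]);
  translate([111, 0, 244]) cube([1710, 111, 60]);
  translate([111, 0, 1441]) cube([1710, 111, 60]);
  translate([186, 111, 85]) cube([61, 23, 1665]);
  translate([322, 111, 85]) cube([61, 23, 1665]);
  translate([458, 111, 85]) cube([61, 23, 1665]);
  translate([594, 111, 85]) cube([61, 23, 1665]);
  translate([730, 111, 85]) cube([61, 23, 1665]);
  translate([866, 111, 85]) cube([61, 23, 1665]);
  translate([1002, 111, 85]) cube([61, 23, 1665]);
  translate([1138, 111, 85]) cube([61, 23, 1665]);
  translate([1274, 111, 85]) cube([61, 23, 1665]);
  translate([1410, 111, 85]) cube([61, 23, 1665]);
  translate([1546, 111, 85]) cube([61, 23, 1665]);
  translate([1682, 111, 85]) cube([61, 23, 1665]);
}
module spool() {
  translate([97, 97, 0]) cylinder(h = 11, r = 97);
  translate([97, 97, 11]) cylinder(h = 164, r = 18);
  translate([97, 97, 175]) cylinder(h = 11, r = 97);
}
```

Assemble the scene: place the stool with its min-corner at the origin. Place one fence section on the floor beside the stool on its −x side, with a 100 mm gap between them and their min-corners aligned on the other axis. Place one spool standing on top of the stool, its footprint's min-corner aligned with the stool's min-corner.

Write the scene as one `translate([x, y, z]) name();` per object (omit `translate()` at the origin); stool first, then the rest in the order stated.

stool();
translate([-2032, 0, 0]) fence_section();
translate([0, 0, 411]) spool();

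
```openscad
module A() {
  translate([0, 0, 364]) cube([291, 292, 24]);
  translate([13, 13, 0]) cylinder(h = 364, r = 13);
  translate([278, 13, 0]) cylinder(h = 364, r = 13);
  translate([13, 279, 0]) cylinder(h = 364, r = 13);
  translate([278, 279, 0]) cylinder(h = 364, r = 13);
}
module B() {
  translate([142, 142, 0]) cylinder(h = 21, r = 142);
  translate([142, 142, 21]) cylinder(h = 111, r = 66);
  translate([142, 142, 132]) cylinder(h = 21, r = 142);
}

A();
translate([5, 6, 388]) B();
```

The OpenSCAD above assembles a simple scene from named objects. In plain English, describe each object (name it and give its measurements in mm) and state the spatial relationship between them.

A is a four-legged stool. The seat is 291×292 mm, 24 mm thick, top at z = 388 mm. It stands on four round legs, each 26 mm in diameter, from z = 0 to the seat underside, each leg's axis is inset half a diameter from the nearest pair of seat edges (so the leg's bounding box is flush with the corner).

B is a spool: two coaxial disc flanges of radius 142 mm and thickness 21 mm, joined by a core cylinder of radius 66 mm and height 111 mm. The lower flange rests on z = 0 and the three cylinders share a vertical axis.

The spool is on top of the stool.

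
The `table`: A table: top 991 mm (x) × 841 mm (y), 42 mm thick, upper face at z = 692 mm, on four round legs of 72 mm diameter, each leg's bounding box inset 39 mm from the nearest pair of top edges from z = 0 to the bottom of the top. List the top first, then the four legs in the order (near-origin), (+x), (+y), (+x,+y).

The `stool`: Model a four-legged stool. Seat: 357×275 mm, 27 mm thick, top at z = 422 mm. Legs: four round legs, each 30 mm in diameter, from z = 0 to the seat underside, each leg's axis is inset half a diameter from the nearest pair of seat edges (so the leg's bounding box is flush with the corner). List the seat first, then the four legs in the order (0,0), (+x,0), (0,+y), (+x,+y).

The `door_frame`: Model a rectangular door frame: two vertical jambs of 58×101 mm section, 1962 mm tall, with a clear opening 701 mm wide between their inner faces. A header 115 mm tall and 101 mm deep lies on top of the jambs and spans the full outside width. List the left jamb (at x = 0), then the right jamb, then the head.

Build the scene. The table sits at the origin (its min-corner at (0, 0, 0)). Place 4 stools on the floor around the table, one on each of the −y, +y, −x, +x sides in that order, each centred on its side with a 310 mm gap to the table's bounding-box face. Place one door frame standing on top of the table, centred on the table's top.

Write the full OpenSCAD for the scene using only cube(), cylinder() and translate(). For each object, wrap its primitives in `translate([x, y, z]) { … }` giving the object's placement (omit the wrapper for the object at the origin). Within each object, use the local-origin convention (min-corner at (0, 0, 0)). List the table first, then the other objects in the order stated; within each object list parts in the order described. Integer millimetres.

translate([0, 0, 650]) cube([991, 841, 42]);
translate([75, 75, 0]) cylinder(h = 650, r = 36);
translate([916, 75, 0]) cylinder(h = 650, r = 36);
translate([75, 766, 0]) cylinder(h = 650, r = 36);
translate([916, 766, 0]) cylinder(h = 650, r = 36);
translate([317, -585, 0]) {
  translate([0, 0, 395]) cube([357, 275, 27]);
  translate([15, 15, 0]) cylinder(h = 395, r = 15);
  translate([342, 15, 0]) cylinder(h = 395, r = 15);
  translate([15, 260, 0]) cylinder(h = 395, r = 15);
  translate([342, 260, 0]) cylinder(h = 395, r = 15);
}
translate([317, 1151, 0]) {
  translate([0, 0, 395]) cube([357, 275, 27]);
  translate([15, 15, 0]) cylinder(h = 395, r = 15);
  translate([342, 15, 0]) cylinder(h = 395, r = 15);
  translate([15, 260, 0]) cylinder(h = 395, r = 15);
  translate([342, 260, 0]) cylinder(h = 395, r = 15);
}
translate([-667, 283, 0]) {
  translate([0, 0, 395]) cube([357, 275, 27]);
  translate([15, 15, 0]) cylinder(h = 395, r = 15);
  translate([342, 15, 0]) cylinder(h = 395, r = 15);
  translate([15, 260, 0]) cylinder(h = 395, r = 15);
  translate([342, 260, 0]) cylinder(h = 395, r = 15);
}
translate([1301, 283, 0]) {
  translate([0, 0, 395]) cube([357, 275, 27]);
  translate([15, 15, 0]) cylinder(h = 395, r = 15);
  translate([342, 15, 0]) cylinder(h = 395, r = 15);
  translate([15, 260, 0]) cylinder(h = 395, r = 15);
  translate([342, 260, 0]) cylinder(h = 395, r = 15);
}
translate([87, 370, 692]) {
  cube([58, 101, 1962]);
  translate([759, 0, 0]) cube([58, 101, 1962]);
  translate([0, 0, 1962]) cube([817, 101, 115]);
}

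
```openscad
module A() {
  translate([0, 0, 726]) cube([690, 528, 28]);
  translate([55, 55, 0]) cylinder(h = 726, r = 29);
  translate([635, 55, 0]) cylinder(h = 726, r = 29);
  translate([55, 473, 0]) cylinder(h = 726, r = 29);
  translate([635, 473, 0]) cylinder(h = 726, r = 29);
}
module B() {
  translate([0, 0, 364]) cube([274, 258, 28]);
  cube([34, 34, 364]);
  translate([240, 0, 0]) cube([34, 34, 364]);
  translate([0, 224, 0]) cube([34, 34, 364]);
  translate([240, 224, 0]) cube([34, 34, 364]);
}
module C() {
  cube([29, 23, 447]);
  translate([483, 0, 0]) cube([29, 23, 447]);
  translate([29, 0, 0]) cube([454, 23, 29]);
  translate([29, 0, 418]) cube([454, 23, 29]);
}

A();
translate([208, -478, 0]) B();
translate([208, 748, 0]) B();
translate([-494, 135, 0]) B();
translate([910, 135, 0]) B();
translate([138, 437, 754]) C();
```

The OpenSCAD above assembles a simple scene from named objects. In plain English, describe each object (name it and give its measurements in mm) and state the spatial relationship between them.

A is a rectangular dining table. The top is 690×528×28 mm with its upper surface at z = 754 mm. It stands on four round legs of 58 mm diameter, each leg's bounding box inset 26 mm from the nearest pair of top edges, running from the floor to the underside of the top.

B is a four-legged stool. The seat is 274×258 mm, 28 mm thick, top at z = 392 mm. It stands on four square legs, each 34×34 mm in cross-section, from z = 0 to the seat underside, each flush with a corner of the seat.

C is a picture frame with a 454×389 mm rectangular opening (x by z) and a uniform 29 mm border on every side. Frame depth is 23 mm along y. It is built from two vertical stiles running the full outside height and two horizontal rails spanning the gap between the stiles.

Four stools sit around the table at the −y, +y, −x, +x sides. The picture frame is on top of the table.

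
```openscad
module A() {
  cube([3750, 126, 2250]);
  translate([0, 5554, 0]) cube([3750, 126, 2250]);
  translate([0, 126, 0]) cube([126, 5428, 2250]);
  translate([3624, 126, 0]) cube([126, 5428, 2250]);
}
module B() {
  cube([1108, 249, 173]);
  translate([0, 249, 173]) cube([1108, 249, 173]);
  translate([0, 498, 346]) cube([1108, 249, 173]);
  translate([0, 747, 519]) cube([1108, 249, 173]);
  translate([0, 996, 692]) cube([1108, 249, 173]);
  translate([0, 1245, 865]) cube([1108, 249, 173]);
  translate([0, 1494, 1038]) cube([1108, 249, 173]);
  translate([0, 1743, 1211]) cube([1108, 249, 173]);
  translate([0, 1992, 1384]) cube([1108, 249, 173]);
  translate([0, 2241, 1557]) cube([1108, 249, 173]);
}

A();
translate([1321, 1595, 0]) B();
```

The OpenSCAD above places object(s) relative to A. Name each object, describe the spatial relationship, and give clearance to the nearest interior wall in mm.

Clearances: x = 1195, y = 1469; minimum 1195 mm.

A is a house frame. B is a staircase. The staircase sits inside the house frame, centred. The clearance to the nearest interior wall is 1195 mm.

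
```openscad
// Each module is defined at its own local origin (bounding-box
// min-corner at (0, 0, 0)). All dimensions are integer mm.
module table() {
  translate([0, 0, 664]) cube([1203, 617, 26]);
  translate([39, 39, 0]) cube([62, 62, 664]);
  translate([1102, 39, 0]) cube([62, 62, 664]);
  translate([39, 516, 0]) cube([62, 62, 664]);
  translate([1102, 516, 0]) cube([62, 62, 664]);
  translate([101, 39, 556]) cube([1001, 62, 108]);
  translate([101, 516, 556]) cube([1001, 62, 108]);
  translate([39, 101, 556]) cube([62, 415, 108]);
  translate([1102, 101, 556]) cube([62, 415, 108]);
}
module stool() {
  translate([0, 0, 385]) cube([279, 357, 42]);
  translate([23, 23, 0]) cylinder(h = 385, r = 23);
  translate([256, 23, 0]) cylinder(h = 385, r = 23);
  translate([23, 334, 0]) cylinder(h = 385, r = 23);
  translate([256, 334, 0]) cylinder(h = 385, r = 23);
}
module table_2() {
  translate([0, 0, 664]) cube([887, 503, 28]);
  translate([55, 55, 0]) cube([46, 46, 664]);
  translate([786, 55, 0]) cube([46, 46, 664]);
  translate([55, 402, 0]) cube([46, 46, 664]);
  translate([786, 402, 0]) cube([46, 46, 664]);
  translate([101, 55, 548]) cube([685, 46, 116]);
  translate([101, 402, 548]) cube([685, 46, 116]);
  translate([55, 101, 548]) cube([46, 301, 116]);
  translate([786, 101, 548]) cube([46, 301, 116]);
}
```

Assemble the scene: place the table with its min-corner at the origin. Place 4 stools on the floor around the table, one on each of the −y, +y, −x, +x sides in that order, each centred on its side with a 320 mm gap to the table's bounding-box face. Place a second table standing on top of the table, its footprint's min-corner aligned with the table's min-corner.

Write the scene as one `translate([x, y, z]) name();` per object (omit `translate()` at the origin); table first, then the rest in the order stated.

table();
translate([462, -677, 0]) stool();
translate([462, 937, 0]) stool();
translate([-599, 130, 0]) stool();
translate([1523, 130, 0]) stool();
translate([0, 0, 690]) table_2();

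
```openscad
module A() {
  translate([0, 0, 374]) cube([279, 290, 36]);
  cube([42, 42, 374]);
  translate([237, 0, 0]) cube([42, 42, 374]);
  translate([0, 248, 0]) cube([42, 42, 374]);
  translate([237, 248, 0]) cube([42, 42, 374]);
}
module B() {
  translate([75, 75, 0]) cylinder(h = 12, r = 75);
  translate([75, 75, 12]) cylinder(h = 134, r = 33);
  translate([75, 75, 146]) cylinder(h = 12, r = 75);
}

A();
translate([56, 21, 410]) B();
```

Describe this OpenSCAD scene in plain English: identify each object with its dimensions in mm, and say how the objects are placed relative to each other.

A is a four-legged stool. The seat is 279×290 mm, 36 mm thick, top at z = 410 mm. It stands on four square legs, each 42×42 mm in cross-section, from z = 0 to the seat underside, each flush with a corner of the seat.

B is a spool: two coaxial disc flanges of radius 75 mm and thickness 12 mm, joined by a core cylinder of radius 33 mm and height 134 mm. The lower flange rests on z = 0 and the three cylinders share a vertical axis.

The spool is on top of the stool.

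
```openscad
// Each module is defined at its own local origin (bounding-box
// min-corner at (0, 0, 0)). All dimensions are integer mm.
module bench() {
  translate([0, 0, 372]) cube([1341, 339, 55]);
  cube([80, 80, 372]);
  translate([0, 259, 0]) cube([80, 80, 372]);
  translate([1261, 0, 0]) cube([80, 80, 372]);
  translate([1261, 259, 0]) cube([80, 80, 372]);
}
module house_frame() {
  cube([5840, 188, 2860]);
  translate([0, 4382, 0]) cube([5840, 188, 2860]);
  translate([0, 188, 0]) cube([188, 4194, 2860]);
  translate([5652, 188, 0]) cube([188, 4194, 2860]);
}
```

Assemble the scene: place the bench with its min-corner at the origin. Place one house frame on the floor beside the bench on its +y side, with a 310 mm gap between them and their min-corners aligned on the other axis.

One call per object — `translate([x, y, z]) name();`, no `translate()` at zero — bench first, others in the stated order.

bench();
translate([0, 649, 0]) house_frame();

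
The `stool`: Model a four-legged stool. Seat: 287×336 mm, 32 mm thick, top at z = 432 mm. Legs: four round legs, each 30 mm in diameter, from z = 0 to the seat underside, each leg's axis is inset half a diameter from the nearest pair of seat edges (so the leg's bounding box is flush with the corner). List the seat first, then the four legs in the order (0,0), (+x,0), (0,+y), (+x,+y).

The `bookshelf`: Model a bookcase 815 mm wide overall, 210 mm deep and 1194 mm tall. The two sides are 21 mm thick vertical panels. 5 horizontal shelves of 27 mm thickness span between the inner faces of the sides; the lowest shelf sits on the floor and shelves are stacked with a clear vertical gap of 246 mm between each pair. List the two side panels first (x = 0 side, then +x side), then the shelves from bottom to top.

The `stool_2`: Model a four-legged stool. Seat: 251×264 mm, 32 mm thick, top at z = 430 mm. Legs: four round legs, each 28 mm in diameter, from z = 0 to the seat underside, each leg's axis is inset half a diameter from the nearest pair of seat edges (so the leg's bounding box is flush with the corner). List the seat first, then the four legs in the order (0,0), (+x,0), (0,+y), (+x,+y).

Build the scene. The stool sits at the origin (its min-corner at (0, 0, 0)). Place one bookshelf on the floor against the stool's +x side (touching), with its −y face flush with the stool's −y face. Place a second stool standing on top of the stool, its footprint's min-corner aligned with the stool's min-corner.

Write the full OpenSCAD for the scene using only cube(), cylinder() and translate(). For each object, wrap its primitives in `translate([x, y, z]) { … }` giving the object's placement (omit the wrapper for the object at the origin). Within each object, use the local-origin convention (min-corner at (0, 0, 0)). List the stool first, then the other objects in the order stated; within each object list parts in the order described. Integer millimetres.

translate([0, 0, 400]) cube([287, 336, 32]);
translate([15, 15, 0]) cylinder(h = 400, r = 15);
translate([272, 15, 0]) cylinder(h = 400, r = 15);
translate([15, 321, 0]) cylinder(h = 400, r = 15);
translate([272, 321, 0]) cylinder(h = 400, r = 15);
translate([287, 0, 0]) {
  cube([21, 210, 1194]);
  translate([794, 0, 0]) cube([21, 210, 1194]);
  translate([21, 0, 0]) cube([773, 210, 27]);
  translate([21, 0, 273]) cube([773, 210, 27]);
  translate([21, 0, 546]) cube([773, 210, 27]);
  translate([21, 0, 819]) cube([773, 210, 27]);
  translate([21, 0, 1092]) cube([773, 210, 27]);
}
translate([0, 0, 432]) {
  translate([0, 0, 398]) cube([251, 264, 32]);
  translate([14, 14, 0]) cylinder(h = 398, r = 14);
  translate([237, 14, 0]) cylinder(h = 398, r = 14);
  translate([14, 250, 0]) cylinder(h = 398, r = 14);
  translate([237, 250, 0]) cylinder(h = 398, r = 14);
}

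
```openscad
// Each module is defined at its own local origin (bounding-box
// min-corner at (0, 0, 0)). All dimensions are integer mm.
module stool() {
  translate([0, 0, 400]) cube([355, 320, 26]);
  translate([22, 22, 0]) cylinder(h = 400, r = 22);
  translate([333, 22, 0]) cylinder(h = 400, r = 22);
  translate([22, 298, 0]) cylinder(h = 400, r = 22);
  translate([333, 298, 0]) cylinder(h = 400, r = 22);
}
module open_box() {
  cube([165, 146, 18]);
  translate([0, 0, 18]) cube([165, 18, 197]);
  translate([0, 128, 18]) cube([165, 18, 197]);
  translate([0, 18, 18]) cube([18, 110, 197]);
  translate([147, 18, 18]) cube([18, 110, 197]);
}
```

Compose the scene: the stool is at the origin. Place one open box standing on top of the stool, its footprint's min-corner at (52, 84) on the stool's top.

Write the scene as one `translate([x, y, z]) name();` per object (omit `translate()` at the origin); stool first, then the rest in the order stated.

stool();
translate([52, 84, 426]) open_box();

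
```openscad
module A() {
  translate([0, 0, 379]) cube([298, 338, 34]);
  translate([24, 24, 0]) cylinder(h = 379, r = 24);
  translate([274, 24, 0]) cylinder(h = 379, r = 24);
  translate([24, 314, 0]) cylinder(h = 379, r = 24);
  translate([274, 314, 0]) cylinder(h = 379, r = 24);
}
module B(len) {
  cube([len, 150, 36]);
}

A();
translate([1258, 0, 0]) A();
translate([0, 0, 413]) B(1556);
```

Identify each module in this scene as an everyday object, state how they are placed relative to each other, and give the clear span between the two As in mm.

A is a stool. B is a beam. A beam spans the tops of two stools. The clear span between the two stools is 960 mm.

Second stool starts at x = 1258; first ends at x = 298; clear span = 1258 − 298 = 960 mm.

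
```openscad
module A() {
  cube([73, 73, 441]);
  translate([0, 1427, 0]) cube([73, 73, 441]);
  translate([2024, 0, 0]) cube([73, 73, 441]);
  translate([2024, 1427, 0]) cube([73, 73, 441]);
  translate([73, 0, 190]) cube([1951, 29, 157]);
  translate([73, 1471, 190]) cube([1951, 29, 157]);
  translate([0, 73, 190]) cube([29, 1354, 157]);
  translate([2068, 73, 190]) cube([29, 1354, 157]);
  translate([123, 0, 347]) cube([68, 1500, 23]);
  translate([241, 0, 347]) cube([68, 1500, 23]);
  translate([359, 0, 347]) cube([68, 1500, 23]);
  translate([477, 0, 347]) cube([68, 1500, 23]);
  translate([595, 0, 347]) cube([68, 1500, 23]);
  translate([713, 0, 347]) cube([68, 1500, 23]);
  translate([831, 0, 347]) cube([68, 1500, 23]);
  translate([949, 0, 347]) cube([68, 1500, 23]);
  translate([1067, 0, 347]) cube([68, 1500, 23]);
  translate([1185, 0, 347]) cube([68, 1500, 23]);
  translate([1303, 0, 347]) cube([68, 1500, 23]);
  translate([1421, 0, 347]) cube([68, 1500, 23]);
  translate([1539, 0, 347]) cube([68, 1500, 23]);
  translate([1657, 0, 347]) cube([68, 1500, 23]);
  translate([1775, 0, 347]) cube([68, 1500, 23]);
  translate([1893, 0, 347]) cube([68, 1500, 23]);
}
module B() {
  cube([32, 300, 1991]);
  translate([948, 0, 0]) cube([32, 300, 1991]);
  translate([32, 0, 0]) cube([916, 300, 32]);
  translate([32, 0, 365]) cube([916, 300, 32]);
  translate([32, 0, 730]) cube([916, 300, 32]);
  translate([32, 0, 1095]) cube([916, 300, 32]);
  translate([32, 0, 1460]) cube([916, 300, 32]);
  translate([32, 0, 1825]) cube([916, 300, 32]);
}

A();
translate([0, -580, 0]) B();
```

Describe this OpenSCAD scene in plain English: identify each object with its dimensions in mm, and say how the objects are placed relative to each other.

A is a bed frame 2097 mm long (x) by 1500 mm wide (y). Four 73×73 mm corner posts, 441 mm tall, at the corners of the footprint. Four rails of 29 mm thickness and 157 mm height run between adjacent posts with their undersides at z = 190 mm, their outer faces flush with the outside of the frame (the two x-running rails run between the posts' inner faces; the two y-running rails run between the posts' inner faces). 16 slats, each 68 mm wide (x) and 23 mm thick, lie across the top of the two x-running rails, running the full 1500 mm width of the frame in y; the slats are evenly spaced along x between the inner faces of the end posts with equal gaps (rounded down to the nearest mm) at the −x end and between each pair — any rounding remainder accumulates at the +x end.

B is a bookshelf 980 mm wide overall, 300 mm deep and 1991 mm tall. The two sides are 32 mm thick vertical panels. 6 horizontal shelves of 32 mm thickness span between the inner faces of the sides; the lowest shelf sits on the floor and shelves are stacked with a clear vertical gap of 333 mm between each pair.

The bookshelf is on the floor beside the bed frame on its −y side.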